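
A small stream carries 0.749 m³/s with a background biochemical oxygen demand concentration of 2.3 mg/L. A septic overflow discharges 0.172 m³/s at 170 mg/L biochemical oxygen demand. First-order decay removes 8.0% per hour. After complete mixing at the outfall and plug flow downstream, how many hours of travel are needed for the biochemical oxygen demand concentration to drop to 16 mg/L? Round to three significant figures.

Mass balance: C = (0.7490·2.300 + 0.1720·170.0) / 0.9210 = 30.96/0.9210 = 33.62 mg/L.
8.0%/h lost → k = −ln(1 − 0.08) = 0.08338 h⁻¹.
33.62·exp(−k·t) = 16 → t = ln(33.62/16)/k = 32060 s = 8.905 h.

8.90 h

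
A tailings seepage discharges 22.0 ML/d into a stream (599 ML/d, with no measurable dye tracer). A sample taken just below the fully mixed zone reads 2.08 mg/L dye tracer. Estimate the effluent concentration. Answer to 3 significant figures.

Mass balance: 599.0·0 + 22.00·Cₑ = 621.0·2.080
→ Cₑ = (621.0·2.080 − 599.0·0) / 22.00 = 58.71 mg/L.

58.7 mg/L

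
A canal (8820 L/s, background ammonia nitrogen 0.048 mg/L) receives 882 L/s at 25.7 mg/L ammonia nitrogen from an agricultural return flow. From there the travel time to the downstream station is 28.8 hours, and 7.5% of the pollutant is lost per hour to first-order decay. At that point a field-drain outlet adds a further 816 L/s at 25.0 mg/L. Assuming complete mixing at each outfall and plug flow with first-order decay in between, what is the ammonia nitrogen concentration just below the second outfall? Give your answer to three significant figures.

2.17 mg/L

Mixed concentration C = ΣQC/ΣQ = (8820·0.04800 + 882.0·25.70) / 9702 = 23090/9702 = 2.380 mg/L; combined flow 9702 L/s.
7.5%/h lost → k = −ln(1 − 0.075) = 0.07796 h⁻¹.
Decay over the reach: 2.380·exp(−kt) = 2.380·0.1059 = 0.2520 mg/L.
At the second outfall, C = (9702·0.2520 + 816.0·25.00) / (9702 + 816.0) = 2.172 mg/L.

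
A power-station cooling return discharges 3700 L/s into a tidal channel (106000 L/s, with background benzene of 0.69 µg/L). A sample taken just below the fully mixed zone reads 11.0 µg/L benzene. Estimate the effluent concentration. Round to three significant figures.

Mass balance: 106000·0.6900 + 3700·Cₑ = 109700·11.00
→ Cₑ = (109700·11.00 − 106000·0.6900) / 3700 = 306.4 µg/L.

306 µg/L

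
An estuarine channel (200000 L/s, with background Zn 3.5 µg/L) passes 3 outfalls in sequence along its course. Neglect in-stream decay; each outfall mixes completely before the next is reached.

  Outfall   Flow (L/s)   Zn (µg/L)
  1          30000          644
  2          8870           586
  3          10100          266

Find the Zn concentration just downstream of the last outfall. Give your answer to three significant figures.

Outfall 1: combined Q = 230000 L/s; C = (200000·3.500 + 30000·644.0)/230000 = 87.04 µg/L.
Outfall 2: combined Q = 238900 L/s; C = (230000·87.04 + 8870·586.0)/238900 = 105.6 µg/L.
Outfall 3: combined Q = 249000 L/s; C = (238900·105.6 + 10100·266.0)/249000 = 112.1 µg/L.

112 µg/L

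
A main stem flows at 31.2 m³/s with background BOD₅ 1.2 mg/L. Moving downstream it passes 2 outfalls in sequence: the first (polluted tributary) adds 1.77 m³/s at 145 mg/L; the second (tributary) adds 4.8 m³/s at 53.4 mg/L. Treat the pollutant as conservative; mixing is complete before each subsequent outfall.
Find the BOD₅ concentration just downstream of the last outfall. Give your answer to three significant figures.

14.6 mg/L

After outfall 1: Q = 31.20 + 1.770 = 32.97 m³/s; C = (31.20·1.200 + 1.770·145.0)/32.97 = 8.920 mg/L.
After outfall 2: Q = 32.97 + 4.800 = 37.77 m³/s; C = (32.97·8.920 + 4.800·53.40)/37.77 = 14.57 mg/L.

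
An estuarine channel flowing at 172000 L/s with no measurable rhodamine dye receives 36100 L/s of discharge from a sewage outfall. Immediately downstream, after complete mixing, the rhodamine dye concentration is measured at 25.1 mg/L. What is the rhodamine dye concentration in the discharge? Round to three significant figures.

145 mg/L

Mass balance: 172000·0 + 36100·Cₑ = 208100·25.10
→ Cₑ = (208100·25.10 − 172000·0) / 36100 = 144.7 mg/L.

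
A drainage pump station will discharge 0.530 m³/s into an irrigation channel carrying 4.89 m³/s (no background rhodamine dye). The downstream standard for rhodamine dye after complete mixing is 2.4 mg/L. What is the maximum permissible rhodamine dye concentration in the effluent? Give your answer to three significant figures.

At the limit, (Qr·Cr + Qe·Cₑ)/(Qr + Qe) = 2.4:
Cₑ = (5.420·2.4 − 4.890·0) / 0.5300 = 24.54 mg/L.

24.5 mg/L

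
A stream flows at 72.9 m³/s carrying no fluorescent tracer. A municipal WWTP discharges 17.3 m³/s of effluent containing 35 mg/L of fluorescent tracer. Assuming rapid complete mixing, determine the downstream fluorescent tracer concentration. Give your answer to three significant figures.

Flow-weighted average: C = (72.90·0 + 17.30·35.00) / 90.20 = 605.5/90.20 = 6.713 mg/L.

6.71 mg/L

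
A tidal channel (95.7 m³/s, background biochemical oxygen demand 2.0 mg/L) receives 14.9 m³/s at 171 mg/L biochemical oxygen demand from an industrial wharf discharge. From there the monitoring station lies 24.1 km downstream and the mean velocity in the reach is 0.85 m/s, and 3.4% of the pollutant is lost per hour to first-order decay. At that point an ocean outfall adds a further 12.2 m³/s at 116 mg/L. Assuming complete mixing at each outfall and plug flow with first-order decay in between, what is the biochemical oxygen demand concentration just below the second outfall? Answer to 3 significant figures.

After mixing, C = (95.70·2.000 + 14.90·171.0) / 110.6 = 2739/110.6 = 24.77 mg/L; combined flow 110.6 m³/s.
Travel time t = 24.1·1000 / 0.85 = 28350 s = 7.876 h.
3.4%/h lost → k = −ln(1 − 0.034) = 0.03459 h⁻¹.
Applying C = C₀e^(−kt): 24.77 × 0.7615 = 18.86 mg/L.
Second outfall: C = (110.6·18.86 + 12.20·116.0)/122.8 = 28.51 mg/L.

28.5 mg/L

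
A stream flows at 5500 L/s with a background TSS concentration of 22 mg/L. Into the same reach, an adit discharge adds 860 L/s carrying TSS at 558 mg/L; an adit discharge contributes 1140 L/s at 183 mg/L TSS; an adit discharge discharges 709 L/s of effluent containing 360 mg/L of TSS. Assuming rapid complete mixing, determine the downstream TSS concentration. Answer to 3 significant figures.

130 mg/L

Mass balance: C = (5500·22.00 + 860.0·558.0 + 1140·183.0 + 709.0·360.0) / 8209 = 1065000/8209 = 129.7 mg/L.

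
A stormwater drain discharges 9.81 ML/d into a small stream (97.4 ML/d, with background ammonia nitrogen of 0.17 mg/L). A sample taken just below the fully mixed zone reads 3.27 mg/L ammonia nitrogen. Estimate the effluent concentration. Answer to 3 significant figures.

34.0 mg/L

Mass balance: 97.40·0.1700 + 9.810·Cₑ = 107.2·3.270
→ Cₑ = (107.2·3.270 − 97.40·0.1700) / 9.810 = 34.05 mg/L.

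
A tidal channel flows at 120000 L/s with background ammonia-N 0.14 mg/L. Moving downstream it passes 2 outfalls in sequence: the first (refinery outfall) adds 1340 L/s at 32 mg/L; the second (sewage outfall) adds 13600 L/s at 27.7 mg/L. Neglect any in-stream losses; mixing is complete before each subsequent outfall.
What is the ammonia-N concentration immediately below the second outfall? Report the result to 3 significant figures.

Outfall 1: combined Q = 121300 L/s; C = (120000·0.1400 + 1340·32.00)/121300 = 0.4918 mg/L.
Outfall 2: combined Q = 134900 L/s; C = (121300·0.4918 + 13600·27.70)/134900 = 3.234 mg/L.

3.23 mg/L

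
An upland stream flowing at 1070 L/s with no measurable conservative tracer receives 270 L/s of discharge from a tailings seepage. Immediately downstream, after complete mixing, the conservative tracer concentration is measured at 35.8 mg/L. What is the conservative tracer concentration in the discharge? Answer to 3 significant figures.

178 mg/L

Mass balance: 1070·0 + 270.0·Cₑ = 1340·35.80
→ Cₑ = (1340·35.80 − 1070·0) / 270.0 = 177.7 mg/L.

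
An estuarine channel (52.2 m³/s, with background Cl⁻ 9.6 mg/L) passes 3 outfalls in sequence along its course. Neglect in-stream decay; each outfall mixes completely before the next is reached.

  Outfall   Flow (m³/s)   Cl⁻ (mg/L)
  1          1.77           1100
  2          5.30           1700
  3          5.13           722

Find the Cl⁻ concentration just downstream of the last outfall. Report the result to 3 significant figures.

235 mg/L

After outfall 1: Q = 52.20 + 1.770 = 53.97 m³/s; C = (52.20·9.600 + 1.770·1100)/53.97 = 45.36 mg/L.
After outfall 2: Q = 53.97 + 5.300 = 59.27 m³/s; C = (53.97·45.36 + 5.300·1700)/59.27 = 193.3 mg/L.
After outfall 3: Q = 59.27 + 5.130 = 64.40 m³/s; C = (59.27·193.3 + 5.130·722.0)/64.40 = 235.4 mg/L.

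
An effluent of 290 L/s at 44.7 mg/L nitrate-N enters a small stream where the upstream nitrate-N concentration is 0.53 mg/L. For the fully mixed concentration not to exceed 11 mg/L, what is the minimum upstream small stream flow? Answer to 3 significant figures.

Set C_mix = 11: (Q·0.5300 + 290.0·44.70) / (Q + 290.0) = 11
→ Q = 290.0·(44.70 − 11)/(11 − 0.5300) = 933.4 L/s.

933 L/s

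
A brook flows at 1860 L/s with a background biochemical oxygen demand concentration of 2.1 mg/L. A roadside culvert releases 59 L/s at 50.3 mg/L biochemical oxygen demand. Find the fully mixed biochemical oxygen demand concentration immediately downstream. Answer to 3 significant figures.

After mixing, C = (1860·2.100 + 59.00·50.30) / 1919 = 6874/1919 = 3.582 mg/L.

3.58 mg/L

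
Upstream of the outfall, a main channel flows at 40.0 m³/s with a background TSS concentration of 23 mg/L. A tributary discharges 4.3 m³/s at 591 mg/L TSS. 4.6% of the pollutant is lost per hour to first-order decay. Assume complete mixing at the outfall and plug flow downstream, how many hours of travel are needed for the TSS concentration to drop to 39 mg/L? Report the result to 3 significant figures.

Flow-weighted average: C = (40.00·23.00 + 4.300·591.0) / 44.30 = 3461/44.30 = 78.13 mg/L.
4.6%/h lost → k = −ln(1 − 0.046) = 0.04709 h⁻¹.
78.13·exp(−k·t) = 39 → t = ln(78.13/39)/k = 53120 s = 14.76 h.

14.8 h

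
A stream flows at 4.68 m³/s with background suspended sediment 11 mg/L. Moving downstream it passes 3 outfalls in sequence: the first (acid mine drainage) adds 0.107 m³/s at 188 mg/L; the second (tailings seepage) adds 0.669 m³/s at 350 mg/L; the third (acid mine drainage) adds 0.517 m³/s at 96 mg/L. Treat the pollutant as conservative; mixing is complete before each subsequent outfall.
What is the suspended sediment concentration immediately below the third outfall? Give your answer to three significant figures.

59.5 mg/L

Outfall 1: combined Q = 4.787 m³/s; C = (4.680·11.00 + 0.1070·188.0)/4.787 = 14.96 mg/L.
Outfall 2: combined Q = 5.456 m³/s; C = (4.787·14.96 + 0.6690·350.0)/5.456 = 56.04 mg/L.
Outfall 3: combined Q = 5.973 m³/s; C = (5.456·56.04 + 0.5170·96.00)/5.973 = 59.50 mg/L.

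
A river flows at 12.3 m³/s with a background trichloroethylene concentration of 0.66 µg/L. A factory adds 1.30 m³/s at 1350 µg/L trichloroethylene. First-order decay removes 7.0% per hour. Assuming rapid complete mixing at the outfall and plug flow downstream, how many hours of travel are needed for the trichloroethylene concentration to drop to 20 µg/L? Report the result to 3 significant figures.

Mass balance: C = (12.30·0.6600 + 1.300·1350) / 13.60 = 1763/13.60 = 129.6 µg/L.
7.0%/h lost → k = −ln(1 − 0.07) = 0.07257 h⁻¹.
129.6·exp(−k·t) = 20 → t = ln(129.6/20)/k = 92720 s = 25.75 h.

25.8 h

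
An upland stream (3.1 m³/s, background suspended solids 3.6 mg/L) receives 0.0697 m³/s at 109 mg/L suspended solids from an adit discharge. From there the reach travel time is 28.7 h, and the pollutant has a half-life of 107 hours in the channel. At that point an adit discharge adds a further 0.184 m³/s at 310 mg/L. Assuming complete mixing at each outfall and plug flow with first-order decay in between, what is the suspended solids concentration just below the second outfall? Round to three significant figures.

Mass balance: C = (3.100·3.600 + 0.06970·109.0) / 3.170 = 18.76/3.170 = 5.918 mg/L; combined flow 3.170 m³/s.
Half-life 107 h → k = ln 2 / 107 = 0.006478 h⁻¹ = 0.1555 d⁻¹.
First-order decay: C = 5.918·exp(−k·t) = 5.918·0.8303 = 4.914 mg/L.
Second outfall: C = (3.170·4.914 + 0.1840·310.0)/3.354 = 21.65 mg/L.

21.7 mg/L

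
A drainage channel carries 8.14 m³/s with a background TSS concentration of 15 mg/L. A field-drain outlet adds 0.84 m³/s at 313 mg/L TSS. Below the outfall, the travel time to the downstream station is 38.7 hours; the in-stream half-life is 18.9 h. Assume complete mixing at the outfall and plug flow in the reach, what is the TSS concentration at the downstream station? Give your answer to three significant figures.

10.4 mg/L

Mixed concentration C = ΣQC/ΣQ = (8.140·15.00 + 0.8400·313.0) / 8.980 = 385.0/8.980 = 42.88 mg/L.
Half-life 18.9 h → k = ln 2 / 18.9 = 0.03667 h⁻¹ = 0.8802 d⁻¹.
Decay over the reach: 42.88·exp(−kt) = 42.88·0.2419 = 10.37 mg/L.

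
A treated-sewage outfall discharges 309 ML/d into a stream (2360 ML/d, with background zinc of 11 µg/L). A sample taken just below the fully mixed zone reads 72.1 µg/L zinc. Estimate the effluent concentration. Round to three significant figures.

539 µg/L

Mass balance: 2360·11.00 + 309.0·Cₑ = 2669·72.10
→ Cₑ = (2669·72.10 − 2360·11.00) / 309.0 = 538.8 µg/L.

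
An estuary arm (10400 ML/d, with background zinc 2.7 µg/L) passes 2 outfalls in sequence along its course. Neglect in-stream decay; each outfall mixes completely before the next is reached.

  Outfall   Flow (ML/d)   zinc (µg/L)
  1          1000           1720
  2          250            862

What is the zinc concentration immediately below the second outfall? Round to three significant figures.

169 µg/L

After outfall 1: Q = 10400 + 1000 = 11400 ML/d; C = (10400·2.700 + 1000·1720)/11400 = 153.3 µg/L.
After outfall 2: Q = 11400 + 250.0 = 11650 ML/d; C = (11400·153.3 + 250.0·862.0)/11650 = 168.5 µg/L.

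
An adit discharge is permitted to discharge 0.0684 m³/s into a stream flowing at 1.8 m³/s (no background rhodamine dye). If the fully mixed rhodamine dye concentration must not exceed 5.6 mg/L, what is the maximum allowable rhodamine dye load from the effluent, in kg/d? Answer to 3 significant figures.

Mass balance at the limit: 1.800·0 + 0.06840·Cₑ = 1.868·5.6 → Cₑ = 153.0 mg/L.
Load = 0.06840 m³/s × 153.0 g/m³ × 86 400 s/d = 904.0 kg/d.

904 kg/d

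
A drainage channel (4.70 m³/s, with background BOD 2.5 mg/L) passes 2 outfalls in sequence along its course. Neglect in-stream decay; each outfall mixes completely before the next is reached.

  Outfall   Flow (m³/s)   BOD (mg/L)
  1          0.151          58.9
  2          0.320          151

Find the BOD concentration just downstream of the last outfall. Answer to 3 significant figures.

Below outfall 1: Q → 4.851 m³/s, C = (4.700·2.500 + 0.1510·58.90)/4.851 = 4.256 mg/L.
Below outfall 2: Q → 5.171 m³/s, C = (4.851·4.256 + 0.3200·151.0)/5.171 = 13.34 mg/L.

13.3 mg/L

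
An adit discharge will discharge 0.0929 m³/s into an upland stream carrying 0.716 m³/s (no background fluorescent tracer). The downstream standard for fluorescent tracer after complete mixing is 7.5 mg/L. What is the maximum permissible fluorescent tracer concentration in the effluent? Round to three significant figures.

At the limit, (Qr·Cr + Qe·Cₑ)/(Qr + Qe) = 7.5:
Cₑ = (0.8089·7.5 − 0.7160·0) / 0.09290 = 65.30 mg/L.

65.3 mg/L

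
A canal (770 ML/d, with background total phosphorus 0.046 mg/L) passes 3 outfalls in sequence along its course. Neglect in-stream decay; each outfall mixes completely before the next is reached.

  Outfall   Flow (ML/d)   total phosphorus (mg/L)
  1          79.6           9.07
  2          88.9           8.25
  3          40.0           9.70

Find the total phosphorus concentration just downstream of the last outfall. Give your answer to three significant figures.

1.92 mg/L

After outfall 1: Q = 770.0 + 79.60 = 849.6 ML/d; C = (770.0·0.04600 + 79.60·9.070)/849.6 = 0.8915 mg/L.
After outfall 2: Q = 849.6 + 88.90 = 938.5 ML/d; C = (849.6·0.8915 + 88.90·8.250)/938.5 = 1.589 mg/L.
After outfall 3: Q = 938.5 + 40.00 = 978.5 ML/d; C = (938.5·1.589 + 40.00·9.700)/978.5 = 1.920 mg/L.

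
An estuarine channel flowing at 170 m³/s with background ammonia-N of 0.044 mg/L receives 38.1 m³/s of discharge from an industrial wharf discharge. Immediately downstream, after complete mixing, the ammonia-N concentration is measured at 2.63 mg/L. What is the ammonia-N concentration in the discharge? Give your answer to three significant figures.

Mass balance: 170.0·0.04400 + 38.10·Cₑ = 208.1·2.630
→ Cₑ = (208.1·2.630 − 170.0·0.04400) / 38.10 = 14.17 mg/L.

14.2 mg/L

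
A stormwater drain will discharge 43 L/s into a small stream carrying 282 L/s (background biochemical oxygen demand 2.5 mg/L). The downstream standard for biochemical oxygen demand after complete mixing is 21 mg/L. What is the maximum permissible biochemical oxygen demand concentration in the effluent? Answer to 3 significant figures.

142 mg/L

At the limit, (Qr·Cr + Qe·Cₑ)/(Qr + Qe) = 21:
Cₑ = (325.0·21 − 282.0·2.500) / 43.00 = 142.3 mg/L.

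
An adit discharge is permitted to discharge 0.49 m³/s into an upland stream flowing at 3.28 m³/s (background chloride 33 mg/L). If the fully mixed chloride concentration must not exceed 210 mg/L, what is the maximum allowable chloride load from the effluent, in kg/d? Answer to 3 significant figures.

59100 kg/d

Mass balance at the limit: 3.280·33.00 + 0.4900·Cₑ = 3.770·210 → Cₑ = 1395 mg/L.
Load = 0.4900 m³/s × 1395 g/m³ × 86 400 s/d = 59050 kg/d.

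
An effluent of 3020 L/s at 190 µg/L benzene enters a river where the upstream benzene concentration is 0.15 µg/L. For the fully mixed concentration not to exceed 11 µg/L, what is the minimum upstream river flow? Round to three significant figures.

Set C_mix = 11: (Q·0.1500 + 3020·190.0) / (Q + 3020) = 11
→ Q = 3020·(190.0 − 11)/(11 − 0.1500) = 49820 L/s.

49800 L/s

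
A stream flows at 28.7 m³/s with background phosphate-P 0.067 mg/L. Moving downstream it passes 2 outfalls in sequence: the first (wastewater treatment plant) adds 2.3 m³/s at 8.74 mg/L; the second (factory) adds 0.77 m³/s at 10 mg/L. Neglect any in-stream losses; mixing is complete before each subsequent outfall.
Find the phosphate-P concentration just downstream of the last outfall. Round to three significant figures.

Below outfall 1: Q → 31.00 m³/s, C = (28.70·0.06700 + 2.300·8.740)/31.00 = 0.7105 mg/L.
Below outfall 2: Q → 31.77 m³/s, C = (31.00·0.7105 + 0.7700·10.00)/31.77 = 0.9356 mg/L.

0.936 mg/L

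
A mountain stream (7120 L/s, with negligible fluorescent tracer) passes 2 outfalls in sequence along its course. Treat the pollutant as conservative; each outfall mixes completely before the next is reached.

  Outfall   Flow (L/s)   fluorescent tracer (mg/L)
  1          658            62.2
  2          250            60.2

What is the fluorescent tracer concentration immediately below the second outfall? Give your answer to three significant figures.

Outfall 1: combined Q = 7778 L/s; C = (7120·0 + 658.0·62.20)/7778 = 5.262 mg/L.
Outfall 2: combined Q = 8028 L/s; C = (7778·5.262 + 250.0·60.20)/8028 = 6.973 mg/L.

6.97 mg/L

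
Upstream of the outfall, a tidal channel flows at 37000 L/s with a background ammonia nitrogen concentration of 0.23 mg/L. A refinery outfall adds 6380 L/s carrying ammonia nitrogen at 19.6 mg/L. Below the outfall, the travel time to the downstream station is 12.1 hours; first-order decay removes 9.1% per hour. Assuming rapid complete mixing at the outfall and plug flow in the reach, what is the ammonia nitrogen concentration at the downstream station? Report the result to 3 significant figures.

Mixed concentration C = ΣQC/ΣQ = (37000·0.2300 + 6380·19.60) / 43380 = 133600/43380 = 3.079 mg/L.
9.1%/h lost → k = −ln(1 − 0.091) = 0.09541 h⁻¹.
Applying C = C₀e^(−kt): 3.079 × 0.3152 = 0.9705 mg/L.

0.971 mg/L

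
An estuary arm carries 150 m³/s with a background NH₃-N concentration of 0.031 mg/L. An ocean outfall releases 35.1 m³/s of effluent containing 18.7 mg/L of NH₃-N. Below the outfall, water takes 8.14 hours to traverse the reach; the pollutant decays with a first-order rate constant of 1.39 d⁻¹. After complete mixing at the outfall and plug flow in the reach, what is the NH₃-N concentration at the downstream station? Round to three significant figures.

2.23 mg/L

Conservation of mass: C = (150.0·0.03100 + 35.10·18.70) / 185.1 = 661.0/185.1 = 3.571 mg/L.
First-order decay: C = 3.571·exp(−k·t) = 3.571·0.6241 = 2.229 mg/L.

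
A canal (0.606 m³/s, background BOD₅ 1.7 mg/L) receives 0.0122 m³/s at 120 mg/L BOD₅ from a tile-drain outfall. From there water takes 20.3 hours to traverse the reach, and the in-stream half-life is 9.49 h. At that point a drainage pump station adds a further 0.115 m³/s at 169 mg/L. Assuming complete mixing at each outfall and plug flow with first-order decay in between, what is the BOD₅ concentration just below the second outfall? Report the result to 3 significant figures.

Conservation of mass: C = (0.6060·1.700 + 0.01220·120.0) / 0.6182 = 2.494/0.6182 = 4.035 mg/L; combined flow 0.6182 m³/s.
Half-life 9.49 h → k = ln 2 / 9.49 = 0.07304 h⁻¹ = 1.753 d⁻¹.
Applying C = C₀e^(−kt): 4.035 × 0.2270 = 0.9159 mg/L.
At the second outfall, C = (0.6182·0.9159 + 0.1150·169.0) / (0.6182 + 0.1150) = 27.28 mg/L.

27.3 mg/L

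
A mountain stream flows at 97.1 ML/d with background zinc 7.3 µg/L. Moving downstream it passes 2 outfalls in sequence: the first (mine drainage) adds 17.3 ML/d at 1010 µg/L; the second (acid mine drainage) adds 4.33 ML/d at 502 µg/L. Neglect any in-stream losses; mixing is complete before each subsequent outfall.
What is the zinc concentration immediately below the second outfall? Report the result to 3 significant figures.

After outfall 1: Q = 97.10 + 17.30 = 114.4 ML/d; C = (97.10·7.300 + 17.30·1010)/114.4 = 158.9 µg/L.
After outfall 2: Q = 114.4 + 4.330 = 118.7 ML/d; C = (114.4·158.9 + 4.330·502.0)/118.7 = 171.4 µg/L.

171 µg/L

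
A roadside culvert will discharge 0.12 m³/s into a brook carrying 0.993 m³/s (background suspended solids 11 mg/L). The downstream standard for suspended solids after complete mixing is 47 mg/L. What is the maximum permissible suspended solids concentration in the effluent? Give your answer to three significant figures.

At the limit, (Qr·Cr + Qe·Cₑ)/(Qr + Qe) = 47:
Cₑ = (1.113·47 − 0.9930·11.00) / 0.1200 = 344.9 mg/L.

345 mg/L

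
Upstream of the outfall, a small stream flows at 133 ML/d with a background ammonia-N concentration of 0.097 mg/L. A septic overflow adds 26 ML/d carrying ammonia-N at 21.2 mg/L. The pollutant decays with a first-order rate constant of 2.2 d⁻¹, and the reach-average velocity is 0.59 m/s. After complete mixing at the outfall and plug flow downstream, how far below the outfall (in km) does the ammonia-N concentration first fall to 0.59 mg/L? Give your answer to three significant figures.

41.6 km

Conservation of mass: C = (133.0·0.09700 + 26.00·21.20) / 159.0 = 564.1/159.0 = 3.548 mg/L.
Set 3.548·exp(−k·t) = 0.59 → t = ln(3.548/0.59)/k = 70450 s = 19.57 h.
Distance = v·t = 0.59·70450 = 41570 m = 41.57 km.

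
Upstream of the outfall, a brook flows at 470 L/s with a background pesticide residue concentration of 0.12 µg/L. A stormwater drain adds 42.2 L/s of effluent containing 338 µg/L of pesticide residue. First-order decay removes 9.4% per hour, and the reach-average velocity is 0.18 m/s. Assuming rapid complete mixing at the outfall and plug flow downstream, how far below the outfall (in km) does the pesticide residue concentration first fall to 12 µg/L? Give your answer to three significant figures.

Flow-weighted average: C = (470.0·0.1200 + 42.20·338.0) / 512.2 = 14320/512.2 = 27.96 µg/L.
9.4%/h lost → k = −ln(1 − 0.094) = 0.09872 h⁻¹.
Set 27.96·exp(−k·t) = 12 → t = ln(27.96/12)/k = 30840 s = 8.568 h.
Distance = v·t = 0.18·30840 = 5552 m = 5.552 km.

5.55 km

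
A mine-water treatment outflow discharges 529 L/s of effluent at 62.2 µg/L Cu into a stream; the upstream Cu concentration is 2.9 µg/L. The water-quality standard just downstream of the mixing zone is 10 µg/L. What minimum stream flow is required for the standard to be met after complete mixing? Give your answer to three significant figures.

Set C_mix = 10: (Q·2.900 + 529.0·62.20) / (Q + 529.0) = 10
→ Q = 529.0·(62.20 − 10)/(10 − 2.900) = 3889 L/s.

3890 L/s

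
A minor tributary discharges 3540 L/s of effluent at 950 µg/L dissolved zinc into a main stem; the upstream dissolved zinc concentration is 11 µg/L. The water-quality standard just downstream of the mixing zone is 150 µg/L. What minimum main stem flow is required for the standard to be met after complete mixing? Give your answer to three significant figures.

20400 L/s

Set C_mix = 150: (Q·11.00 + 3540·950.0) / (Q + 3540) = 150
→ Q = 3540·(950.0 − 150)/(150 − 11.00) = 20370 L/s.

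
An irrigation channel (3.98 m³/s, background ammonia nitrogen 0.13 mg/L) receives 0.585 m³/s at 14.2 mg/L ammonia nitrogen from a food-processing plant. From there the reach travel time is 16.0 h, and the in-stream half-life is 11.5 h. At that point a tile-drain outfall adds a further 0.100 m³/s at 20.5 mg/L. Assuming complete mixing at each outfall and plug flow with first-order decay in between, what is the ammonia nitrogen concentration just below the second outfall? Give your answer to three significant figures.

Conservation of mass: C = (3.980·0.1300 + 0.5850·14.20) / 4.565 = 8.824/4.565 = 1.933 mg/L; combined flow 4.565 m³/s.
Half-life 11.5 h → k = ln 2 / 11.5 = 0.06027 h⁻¹ = 1.447 d⁻¹.
Applying C = C₀e^(−kt): 1.933 × 0.3812 = 0.7369 mg/L.
Second outfall: C = (4.565·0.7369 + 0.1000·20.50)/4.665 = 1.161 mg/L.

1.16 mg/L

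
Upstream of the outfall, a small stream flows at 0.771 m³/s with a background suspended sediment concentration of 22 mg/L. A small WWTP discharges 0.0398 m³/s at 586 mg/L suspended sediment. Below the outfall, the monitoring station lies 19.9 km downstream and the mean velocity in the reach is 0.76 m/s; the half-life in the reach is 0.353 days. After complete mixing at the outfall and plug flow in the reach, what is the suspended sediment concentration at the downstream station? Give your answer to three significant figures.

Mixed concentration C = ΣQC/ΣQ = (0.7710·22.00 + 0.03980·586.0) / 0.8108 = 40.28/0.8108 = 49.69 mg/L.
Travel time t = 19.9·1000 / 0.76 = 26180 s = 7.273 h.
Half-life 0.353 d → k = ln 2 / 0.353 = 1.964 d⁻¹.
After decay, C = 49.69 × e^(−kt) = 49.69 × 0.5515 = 27.40 mg/L.

27.4 mg/L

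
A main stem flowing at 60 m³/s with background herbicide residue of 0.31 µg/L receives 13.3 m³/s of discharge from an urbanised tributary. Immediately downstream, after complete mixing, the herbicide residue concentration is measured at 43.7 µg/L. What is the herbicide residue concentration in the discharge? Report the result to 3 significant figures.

Mass balance: 60.00·0.3100 + 13.30·Cₑ = 73.30·43.70
→ Cₑ = (73.30·43.70 − 60.00·0.3100) / 13.30 = 239.4 µg/L.

239 µg/L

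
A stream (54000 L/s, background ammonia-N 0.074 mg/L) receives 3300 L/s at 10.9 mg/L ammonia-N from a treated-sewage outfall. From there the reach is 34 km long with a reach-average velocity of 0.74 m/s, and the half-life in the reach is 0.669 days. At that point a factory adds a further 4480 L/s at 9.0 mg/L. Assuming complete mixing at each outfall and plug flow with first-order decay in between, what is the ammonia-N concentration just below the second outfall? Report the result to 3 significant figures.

1.03 mg/L

Conservation of mass: C = (54000·0.07400 + 3300·10.90) / 57300 = 39970/57300 = 0.6975 mg/L; combined flow 57300 L/s.
Travel time t = 34·1000 / 0.74 = 45950 s = 12.76 h.
Half-life 0.669 d → k = ln 2 / 0.669 = 1.036 d⁻¹.
First-order decay: C = 0.6975·exp(−k·t) = 0.6975·0.5764 = 0.4020 mg/L.
Second outfall: C = (57300·0.4020 + 4480·9.000)/61780 = 1.026 mg/L.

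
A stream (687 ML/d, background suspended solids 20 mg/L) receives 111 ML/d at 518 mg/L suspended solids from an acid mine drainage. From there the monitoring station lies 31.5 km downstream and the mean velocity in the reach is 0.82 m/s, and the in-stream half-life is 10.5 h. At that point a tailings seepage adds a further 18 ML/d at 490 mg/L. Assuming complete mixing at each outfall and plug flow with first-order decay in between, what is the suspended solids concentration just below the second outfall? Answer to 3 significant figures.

Mixed concentration C = ΣQC/ΣQ = (687.0·20.00 + 111.0·518.0) / 798.0 = 71240/798.0 = 89.27 mg/L; combined flow 798.0 ML/d.
Travel time t = 31.5·1000 / 0.82 = 38410 s = 10.67 h.
Half-life 10.5 h → k = ln 2 / 10.5 = 0.06601 h⁻¹ = 1.584 d⁻¹.
After decay, C = 89.27 × e^(−kt) = 89.27 × 0.4944 = 44.14 mg/L.
At the second outfall, C = (798.0·44.14 + 18.00·490.0) / (798.0 + 18.00) = 53.97 mg/L.

54.0 mg/L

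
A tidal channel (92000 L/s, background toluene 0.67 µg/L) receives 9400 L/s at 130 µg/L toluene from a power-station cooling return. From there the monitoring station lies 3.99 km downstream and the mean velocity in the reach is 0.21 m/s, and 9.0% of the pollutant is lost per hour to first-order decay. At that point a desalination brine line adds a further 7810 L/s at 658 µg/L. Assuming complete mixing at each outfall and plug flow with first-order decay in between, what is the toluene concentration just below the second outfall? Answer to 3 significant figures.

Flow-weighted average: C = (92000·0.6700 + 9400·130.0) / 101400 = 1284000/101400 = 12.66 µg/L; combined flow 101400 L/s.
Travel time t = 3.99·1000 / 0.21 = 19000 s = 5.278 h.
9.0%/h lost → k = −ln(1 − 0.09) = 0.09431 h⁻¹.
Applying C = C₀e^(−kt): 12.66 × 0.6079 = 7.695 µg/L.
Second outfall: C = (101400·7.695 + 7810·658.0)/109200 = 54.20 µg/L.

54.2 µg/L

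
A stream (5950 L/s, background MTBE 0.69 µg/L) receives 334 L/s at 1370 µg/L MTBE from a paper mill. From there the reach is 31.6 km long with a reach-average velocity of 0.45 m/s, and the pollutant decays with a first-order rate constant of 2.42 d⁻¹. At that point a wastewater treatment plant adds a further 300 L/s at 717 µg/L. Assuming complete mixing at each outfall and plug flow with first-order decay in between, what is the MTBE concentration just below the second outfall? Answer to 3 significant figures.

42.5 µg/L

Mixed concentration C = ΣQC/ΣQ = (5950·0.6900 + 334.0·1370) / 6284 = 461700/6284 = 73.47 µg/L; combined flow 6284 L/s.
Travel time t = 31.6·1000 / 0.45 = 70220 s = 19.51 h.
After decay, C = 73.47 × e^(−kt) = 73.47 × 0.1399 = 10.28 µg/L.
At the second outfall, C = (6284·10.28 + 300.0·717.0) / (6284 + 300.0) = 42.48 µg/L.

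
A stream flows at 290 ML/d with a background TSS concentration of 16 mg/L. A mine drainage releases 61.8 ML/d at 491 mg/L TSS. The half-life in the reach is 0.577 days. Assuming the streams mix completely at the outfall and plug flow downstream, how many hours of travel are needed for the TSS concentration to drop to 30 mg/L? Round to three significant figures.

Mass balance: C = (290.0·16.00 + 61.80·491.0) / 351.8 = 34980/351.8 = 99.44 mg/L.
Half-life 0.577 d → k = ln 2 / 0.577 = 1.201 d⁻¹.
99.44·exp(−k·t) = 30 → t = ln(99.44/30)/k = 86190 s = 23.94 h.

23.9 h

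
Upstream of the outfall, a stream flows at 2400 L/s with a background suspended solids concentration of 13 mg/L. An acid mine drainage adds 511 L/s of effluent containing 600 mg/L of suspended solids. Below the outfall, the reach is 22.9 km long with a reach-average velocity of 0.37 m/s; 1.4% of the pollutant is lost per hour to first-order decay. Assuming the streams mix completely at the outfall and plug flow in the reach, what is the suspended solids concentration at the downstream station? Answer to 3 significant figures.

After mixing, C = (2400·13.00 + 511.0·600.0) / 2911 = 337800/2911 = 116.0 mg/L.
Travel time t = 22.9·1000 / 0.37 = 61890 s = 17.19 h.
1.4%/h lost → k = −ln(1 − 0.014) = 0.01410 h⁻¹.
Applying C = C₀e^(−kt): 116.0 × 0.7847 = 91.06 mg/L.

91.1 mg/L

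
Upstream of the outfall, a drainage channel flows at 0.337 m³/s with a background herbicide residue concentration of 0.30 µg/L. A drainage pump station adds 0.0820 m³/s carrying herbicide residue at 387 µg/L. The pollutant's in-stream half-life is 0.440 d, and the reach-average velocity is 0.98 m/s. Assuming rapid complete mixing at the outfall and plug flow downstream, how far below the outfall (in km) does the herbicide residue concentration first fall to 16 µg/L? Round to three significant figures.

Flow-weighted average: C = (0.3370·0.3000 + 0.08200·387.0) / 0.4190 = 31.84/0.4190 = 75.98 µg/L.
Half-life 0.440 d → k = ln 2 / 0.440 = 1.575 d⁻¹.
Set 75.98·exp(−k·t) = 16 → t = ln(75.98/16)/k = 85440 s = 23.73 h.
Distance = v·t = 0.98·85440 = 83730 m = 83.73 km.

83.7 km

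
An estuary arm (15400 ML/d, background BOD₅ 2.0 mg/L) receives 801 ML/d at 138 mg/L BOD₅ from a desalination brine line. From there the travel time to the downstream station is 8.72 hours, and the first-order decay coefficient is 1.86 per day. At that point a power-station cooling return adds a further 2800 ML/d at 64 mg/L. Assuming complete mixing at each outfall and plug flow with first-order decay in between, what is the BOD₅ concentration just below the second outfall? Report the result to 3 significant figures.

13.2 mg/L

Conservation of mass: C = (15400·2.000 + 801.0·138.0) / 16200 = 141300/16200 = 8.724 mg/L; combined flow 16200 ML/d.
Applying C = C₀e^(−kt): 8.724 × 0.5087 = 4.438 mg/L.
At the second outfall, C = (16200·4.438 + 2800·64.00) / (16200 + 2800) = 13.22 mg/L.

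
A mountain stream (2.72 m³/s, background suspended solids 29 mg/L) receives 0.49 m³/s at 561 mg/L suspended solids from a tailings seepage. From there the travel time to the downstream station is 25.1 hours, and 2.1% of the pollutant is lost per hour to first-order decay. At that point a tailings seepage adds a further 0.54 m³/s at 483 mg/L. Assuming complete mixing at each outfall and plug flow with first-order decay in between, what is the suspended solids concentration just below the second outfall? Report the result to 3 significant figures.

125 mg/L

Flow-weighted average: C = (2.720·29.00 + 0.4900·561.0) / 3.210 = 353.8/3.210 = 110.2 mg/L; combined flow 3.210 m³/s.
2.1%/h lost → k = −ln(1 − 0.021) = 0.02122 h⁻¹.
First-order decay: C = 110.2·exp(−k·t) = 110.2·0.5870 = 64.69 mg/L.
At the second outfall, C = (3.210·64.69 + 0.5400·483.0) / (3.210 + 0.5400) = 124.9 mg/L.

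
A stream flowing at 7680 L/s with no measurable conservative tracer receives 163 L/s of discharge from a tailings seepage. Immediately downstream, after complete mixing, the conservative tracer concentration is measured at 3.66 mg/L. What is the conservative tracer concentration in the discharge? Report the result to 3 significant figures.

Mass balance: 7680·0 + 163.0·Cₑ = 7843·3.660
→ Cₑ = (7843·3.660 − 7680·0) / 163.0 = 176.1 mg/L.

176 mg/L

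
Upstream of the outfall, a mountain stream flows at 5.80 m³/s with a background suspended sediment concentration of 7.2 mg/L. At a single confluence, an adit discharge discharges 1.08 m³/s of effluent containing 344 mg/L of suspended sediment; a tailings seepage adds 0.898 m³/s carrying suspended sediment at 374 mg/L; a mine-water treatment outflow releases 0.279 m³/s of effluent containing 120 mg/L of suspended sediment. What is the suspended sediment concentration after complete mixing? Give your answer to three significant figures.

97.1 mg/L

Conservation of mass: C = (5.800·7.200 + 1.080·344.0 + 0.8980·374.0 + 0.2790·120.0) / 8.057 = 782.6/8.057 = 97.13 mg/L.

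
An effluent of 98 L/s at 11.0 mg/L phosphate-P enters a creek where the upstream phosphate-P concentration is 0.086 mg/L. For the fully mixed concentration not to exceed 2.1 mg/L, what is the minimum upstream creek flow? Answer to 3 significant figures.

433 L/s

Set C_mix = 2.1: (Q·0.08600 + 98.00·11.00) / (Q + 98.00) = 2.1
→ Q = 98.00·(11.00 − 2.1)/(2.1 − 0.08600) = 433.1 L/s.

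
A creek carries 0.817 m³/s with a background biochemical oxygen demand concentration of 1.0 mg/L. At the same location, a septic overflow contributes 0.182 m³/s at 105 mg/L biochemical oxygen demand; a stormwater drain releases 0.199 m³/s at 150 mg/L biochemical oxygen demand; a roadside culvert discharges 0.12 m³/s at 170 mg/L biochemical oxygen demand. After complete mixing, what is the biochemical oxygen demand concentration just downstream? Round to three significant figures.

Flow-weighted average: C = (0.8170·1.000 + 0.1820·105.0 + 0.1990·150.0 + 0.1200·170.0) / 1.318 = 70.18/1.318 = 53.25 mg/L.

53.2 mg/L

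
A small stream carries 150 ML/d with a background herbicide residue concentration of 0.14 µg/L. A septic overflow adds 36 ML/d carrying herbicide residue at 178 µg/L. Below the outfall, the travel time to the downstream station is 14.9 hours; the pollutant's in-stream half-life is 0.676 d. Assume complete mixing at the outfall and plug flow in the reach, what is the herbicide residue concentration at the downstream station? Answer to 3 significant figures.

Flow-weighted average: C = (150.0·0.1400 + 36.00·178.0) / 186.0 = 6429/186.0 = 34.56 µg/L.
Half-life 0.676 d → k = ln 2 / 0.676 = 1.025 d⁻¹.
First-order decay: C = 34.56·exp(−k·t) = 34.56·0.5291 = 18.29 µg/L.

18.3 µg/L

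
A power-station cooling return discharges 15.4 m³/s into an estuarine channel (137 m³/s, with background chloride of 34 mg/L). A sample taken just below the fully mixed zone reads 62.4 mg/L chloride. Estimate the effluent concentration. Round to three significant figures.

315 mg/L

Mass balance: 137.0·34.00 + 15.40·Cₑ = 152.4·62.40
→ Cₑ = (152.4·62.40 − 137.0·34.00) / 15.40 = 315.0 mg/L.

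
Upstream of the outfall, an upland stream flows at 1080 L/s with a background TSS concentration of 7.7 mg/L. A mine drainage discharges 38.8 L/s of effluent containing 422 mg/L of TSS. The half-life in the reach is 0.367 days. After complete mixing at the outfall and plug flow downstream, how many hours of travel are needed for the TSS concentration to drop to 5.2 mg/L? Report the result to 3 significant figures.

18.4 h

Mixed concentration C = ΣQC/ΣQ = (1080·7.700 + 38.80·422.0) / 1119 = 24690/1119 = 22.07 mg/L.
Half-life 0.367 d → k = ln 2 / 0.367 = 1.889 d⁻¹.
22.07·exp(−k·t) = 5.2 → t = ln(22.07/5.2)/k = 66120 s = 18.37 h.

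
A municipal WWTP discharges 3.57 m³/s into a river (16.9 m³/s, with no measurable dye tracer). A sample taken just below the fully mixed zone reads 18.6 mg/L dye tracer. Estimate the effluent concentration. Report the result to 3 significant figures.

107 mg/L

Mass balance: 16.90·0 + 3.570·Cₑ = 20.47·18.60
→ Cₑ = (20.47·18.60 − 16.90·0) / 3.570 = 106.7 mg/L.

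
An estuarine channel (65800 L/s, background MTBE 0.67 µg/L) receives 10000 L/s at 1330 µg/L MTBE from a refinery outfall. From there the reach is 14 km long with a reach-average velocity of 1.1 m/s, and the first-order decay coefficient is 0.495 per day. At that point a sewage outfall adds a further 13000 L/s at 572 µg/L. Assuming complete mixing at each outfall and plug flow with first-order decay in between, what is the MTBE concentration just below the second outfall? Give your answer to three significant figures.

223 µg/L

After mixing, C = (65800·0.6700 + 10000·1330) / 75800 = 13340000/75800 = 176.0 µg/L; combined flow 75800 L/s.
Travel time t = 14·1000 / 1.1 = 12730 s = 3.535 h.
First-order decay: C = 176.0·exp(−k·t) = 176.0·0.9297 = 163.7 µg/L.
At the second outfall, C = (75800·163.7 + 13000·572.0) / (75800 + 13000) = 223.4 µg/L.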